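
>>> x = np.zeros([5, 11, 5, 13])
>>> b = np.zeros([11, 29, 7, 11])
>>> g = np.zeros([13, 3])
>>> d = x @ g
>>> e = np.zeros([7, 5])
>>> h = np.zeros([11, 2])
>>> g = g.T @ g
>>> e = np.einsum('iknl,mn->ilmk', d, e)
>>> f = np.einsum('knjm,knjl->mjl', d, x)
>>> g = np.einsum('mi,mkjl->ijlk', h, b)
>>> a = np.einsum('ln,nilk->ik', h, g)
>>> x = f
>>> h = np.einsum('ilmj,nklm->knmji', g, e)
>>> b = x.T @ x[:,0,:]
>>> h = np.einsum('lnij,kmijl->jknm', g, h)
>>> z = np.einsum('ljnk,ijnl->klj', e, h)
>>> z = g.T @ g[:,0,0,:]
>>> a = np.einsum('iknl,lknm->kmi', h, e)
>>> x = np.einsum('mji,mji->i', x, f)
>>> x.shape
(13,)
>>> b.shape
(13, 5, 13)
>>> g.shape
(2, 7, 11, 29)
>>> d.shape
(5, 11, 5, 3)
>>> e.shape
(5, 3, 7, 11)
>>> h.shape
(29, 3, 7, 5)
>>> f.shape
(3, 5, 13)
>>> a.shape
(3, 11, 29)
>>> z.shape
(29, 11, 7, 29)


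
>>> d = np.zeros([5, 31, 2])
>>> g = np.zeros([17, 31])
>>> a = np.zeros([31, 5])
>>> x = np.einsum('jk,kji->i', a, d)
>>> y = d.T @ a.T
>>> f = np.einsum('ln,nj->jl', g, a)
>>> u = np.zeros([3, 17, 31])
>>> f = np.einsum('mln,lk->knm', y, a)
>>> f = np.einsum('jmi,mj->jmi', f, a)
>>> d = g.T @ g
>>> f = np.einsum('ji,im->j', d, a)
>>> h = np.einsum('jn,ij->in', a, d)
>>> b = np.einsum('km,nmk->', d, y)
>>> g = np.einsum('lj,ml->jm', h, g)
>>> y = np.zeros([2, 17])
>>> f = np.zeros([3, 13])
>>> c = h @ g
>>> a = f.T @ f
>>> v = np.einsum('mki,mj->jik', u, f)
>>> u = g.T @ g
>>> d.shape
(31, 31)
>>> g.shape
(5, 17)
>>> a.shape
(13, 13)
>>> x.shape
(2,)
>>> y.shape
(2, 17)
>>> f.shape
(3, 13)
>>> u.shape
(17, 17)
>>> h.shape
(31, 5)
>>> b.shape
()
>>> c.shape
(31, 17)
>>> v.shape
(13, 31, 17)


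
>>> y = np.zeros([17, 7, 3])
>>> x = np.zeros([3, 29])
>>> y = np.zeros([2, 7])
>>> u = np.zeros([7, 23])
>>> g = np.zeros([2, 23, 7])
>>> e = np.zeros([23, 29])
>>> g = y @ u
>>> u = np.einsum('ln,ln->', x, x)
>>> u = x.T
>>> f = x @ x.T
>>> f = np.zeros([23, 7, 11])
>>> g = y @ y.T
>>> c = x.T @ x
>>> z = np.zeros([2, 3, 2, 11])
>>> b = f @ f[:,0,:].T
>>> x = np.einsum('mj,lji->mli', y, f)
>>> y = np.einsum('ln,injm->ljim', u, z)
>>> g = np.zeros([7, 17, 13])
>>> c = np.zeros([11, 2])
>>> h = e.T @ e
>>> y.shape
(29, 2, 2, 11)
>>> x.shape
(2, 23, 11)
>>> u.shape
(29, 3)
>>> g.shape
(7, 17, 13)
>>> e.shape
(23, 29)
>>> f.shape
(23, 7, 11)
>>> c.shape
(11, 2)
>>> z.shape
(2, 3, 2, 11)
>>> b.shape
(23, 7, 23)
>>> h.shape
(29, 29)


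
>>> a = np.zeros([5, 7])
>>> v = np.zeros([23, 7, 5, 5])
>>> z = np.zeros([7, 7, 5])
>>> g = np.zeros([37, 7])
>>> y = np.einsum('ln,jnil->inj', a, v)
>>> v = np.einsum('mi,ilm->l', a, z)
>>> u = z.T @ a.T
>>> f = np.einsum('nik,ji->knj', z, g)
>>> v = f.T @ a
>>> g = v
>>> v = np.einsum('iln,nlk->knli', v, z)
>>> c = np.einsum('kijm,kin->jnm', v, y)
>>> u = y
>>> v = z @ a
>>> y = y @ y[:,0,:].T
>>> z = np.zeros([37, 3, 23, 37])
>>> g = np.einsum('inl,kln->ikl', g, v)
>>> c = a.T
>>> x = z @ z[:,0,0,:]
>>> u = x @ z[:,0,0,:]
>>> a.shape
(5, 7)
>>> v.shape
(7, 7, 7)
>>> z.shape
(37, 3, 23, 37)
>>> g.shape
(37, 7, 7)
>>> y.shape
(5, 7, 5)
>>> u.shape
(37, 3, 23, 37)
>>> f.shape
(5, 7, 37)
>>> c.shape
(7, 5)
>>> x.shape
(37, 3, 23, 37)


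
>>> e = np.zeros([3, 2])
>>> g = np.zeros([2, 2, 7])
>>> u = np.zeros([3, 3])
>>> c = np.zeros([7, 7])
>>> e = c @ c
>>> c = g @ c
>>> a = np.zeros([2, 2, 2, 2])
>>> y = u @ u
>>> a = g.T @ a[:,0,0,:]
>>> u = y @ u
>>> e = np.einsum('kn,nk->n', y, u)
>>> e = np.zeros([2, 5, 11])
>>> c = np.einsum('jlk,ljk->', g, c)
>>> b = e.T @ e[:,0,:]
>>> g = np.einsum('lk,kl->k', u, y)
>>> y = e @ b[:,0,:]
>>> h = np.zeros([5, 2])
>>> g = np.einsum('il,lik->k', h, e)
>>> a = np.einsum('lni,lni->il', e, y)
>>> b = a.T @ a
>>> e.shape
(2, 5, 11)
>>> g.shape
(11,)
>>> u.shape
(3, 3)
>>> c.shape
()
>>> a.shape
(11, 2)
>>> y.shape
(2, 5, 11)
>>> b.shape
(2, 2)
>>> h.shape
(5, 2)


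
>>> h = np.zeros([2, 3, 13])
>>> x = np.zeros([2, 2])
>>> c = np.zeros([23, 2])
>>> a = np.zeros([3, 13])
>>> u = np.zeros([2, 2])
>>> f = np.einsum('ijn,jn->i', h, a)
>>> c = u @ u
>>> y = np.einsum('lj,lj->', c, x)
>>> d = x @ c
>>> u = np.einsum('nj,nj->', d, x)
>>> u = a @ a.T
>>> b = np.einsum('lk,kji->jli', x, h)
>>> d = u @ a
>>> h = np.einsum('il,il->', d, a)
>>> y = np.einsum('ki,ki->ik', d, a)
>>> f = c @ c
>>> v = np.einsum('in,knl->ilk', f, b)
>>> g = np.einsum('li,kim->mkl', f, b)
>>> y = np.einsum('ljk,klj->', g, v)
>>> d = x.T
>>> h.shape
()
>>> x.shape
(2, 2)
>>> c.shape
(2, 2)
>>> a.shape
(3, 13)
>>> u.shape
(3, 3)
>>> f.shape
(2, 2)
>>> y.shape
()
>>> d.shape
(2, 2)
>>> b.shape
(3, 2, 13)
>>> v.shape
(2, 13, 3)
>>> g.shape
(13, 3, 2)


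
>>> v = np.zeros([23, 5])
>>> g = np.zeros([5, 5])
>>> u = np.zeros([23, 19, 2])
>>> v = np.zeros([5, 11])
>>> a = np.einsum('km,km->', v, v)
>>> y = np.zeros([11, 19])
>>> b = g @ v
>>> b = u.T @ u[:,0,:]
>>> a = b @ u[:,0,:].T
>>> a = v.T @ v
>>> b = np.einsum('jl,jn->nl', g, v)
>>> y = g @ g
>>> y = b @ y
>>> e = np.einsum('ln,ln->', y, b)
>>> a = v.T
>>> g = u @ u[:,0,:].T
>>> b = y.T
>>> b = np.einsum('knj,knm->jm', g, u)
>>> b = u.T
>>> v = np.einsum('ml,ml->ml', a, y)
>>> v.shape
(11, 5)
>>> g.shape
(23, 19, 23)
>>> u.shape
(23, 19, 2)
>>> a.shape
(11, 5)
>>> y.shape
(11, 5)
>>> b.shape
(2, 19, 23)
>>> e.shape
()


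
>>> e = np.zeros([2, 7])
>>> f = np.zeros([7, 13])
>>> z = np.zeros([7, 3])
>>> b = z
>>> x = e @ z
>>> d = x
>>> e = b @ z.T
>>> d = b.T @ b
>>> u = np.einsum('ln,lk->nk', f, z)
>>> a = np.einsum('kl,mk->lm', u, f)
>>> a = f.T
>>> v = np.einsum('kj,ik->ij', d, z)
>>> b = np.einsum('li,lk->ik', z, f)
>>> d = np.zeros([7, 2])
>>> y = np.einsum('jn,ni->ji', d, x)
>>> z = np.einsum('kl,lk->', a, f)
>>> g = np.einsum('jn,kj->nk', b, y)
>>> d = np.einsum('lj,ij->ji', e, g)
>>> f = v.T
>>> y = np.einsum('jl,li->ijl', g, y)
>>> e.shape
(7, 7)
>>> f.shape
(3, 7)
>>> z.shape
()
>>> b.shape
(3, 13)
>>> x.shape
(2, 3)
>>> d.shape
(7, 13)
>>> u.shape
(13, 3)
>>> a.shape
(13, 7)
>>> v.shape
(7, 3)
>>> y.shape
(3, 13, 7)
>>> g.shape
(13, 7)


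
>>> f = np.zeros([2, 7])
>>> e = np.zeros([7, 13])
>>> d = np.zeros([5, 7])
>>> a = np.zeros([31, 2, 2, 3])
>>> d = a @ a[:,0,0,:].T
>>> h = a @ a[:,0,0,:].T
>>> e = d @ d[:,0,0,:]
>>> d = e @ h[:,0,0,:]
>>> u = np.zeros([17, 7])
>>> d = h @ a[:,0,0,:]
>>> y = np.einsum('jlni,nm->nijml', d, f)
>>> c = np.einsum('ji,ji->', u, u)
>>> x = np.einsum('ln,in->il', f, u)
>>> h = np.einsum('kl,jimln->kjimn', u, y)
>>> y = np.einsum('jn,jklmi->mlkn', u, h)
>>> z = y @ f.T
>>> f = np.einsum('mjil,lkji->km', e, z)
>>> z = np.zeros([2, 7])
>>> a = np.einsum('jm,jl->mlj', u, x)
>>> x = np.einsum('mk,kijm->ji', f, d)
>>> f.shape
(3, 31)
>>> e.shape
(31, 2, 2, 31)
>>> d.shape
(31, 2, 2, 3)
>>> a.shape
(7, 2, 17)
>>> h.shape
(17, 2, 3, 31, 2)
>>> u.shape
(17, 7)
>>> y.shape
(31, 3, 2, 7)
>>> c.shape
()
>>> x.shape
(2, 2)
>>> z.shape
(2, 7)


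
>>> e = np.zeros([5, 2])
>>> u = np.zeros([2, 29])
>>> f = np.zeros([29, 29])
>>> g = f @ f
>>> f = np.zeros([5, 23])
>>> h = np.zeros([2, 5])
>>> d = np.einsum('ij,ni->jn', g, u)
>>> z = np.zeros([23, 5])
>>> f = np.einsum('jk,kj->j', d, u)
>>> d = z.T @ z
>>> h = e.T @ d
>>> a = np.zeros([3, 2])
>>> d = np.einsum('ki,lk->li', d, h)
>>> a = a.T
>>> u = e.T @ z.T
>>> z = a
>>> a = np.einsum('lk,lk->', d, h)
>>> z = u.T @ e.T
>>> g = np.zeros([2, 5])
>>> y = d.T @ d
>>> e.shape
(5, 2)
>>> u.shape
(2, 23)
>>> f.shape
(29,)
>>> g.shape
(2, 5)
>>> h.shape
(2, 5)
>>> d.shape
(2, 5)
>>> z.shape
(23, 5)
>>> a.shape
()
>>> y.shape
(5, 5)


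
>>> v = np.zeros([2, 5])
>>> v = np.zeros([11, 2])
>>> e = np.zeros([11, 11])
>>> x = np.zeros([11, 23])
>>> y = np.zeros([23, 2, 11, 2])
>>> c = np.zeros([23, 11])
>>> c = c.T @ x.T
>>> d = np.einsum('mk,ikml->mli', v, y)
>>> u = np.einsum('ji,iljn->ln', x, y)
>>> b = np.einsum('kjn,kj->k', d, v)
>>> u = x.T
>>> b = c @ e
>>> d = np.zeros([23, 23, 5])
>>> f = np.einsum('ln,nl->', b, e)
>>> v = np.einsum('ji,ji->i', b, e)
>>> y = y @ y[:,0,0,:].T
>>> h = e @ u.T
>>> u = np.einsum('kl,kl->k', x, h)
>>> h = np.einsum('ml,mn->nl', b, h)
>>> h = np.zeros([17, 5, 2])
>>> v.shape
(11,)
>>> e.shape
(11, 11)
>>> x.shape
(11, 23)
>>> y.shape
(23, 2, 11, 23)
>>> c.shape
(11, 11)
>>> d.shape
(23, 23, 5)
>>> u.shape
(11,)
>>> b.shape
(11, 11)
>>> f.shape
()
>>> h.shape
(17, 5, 2)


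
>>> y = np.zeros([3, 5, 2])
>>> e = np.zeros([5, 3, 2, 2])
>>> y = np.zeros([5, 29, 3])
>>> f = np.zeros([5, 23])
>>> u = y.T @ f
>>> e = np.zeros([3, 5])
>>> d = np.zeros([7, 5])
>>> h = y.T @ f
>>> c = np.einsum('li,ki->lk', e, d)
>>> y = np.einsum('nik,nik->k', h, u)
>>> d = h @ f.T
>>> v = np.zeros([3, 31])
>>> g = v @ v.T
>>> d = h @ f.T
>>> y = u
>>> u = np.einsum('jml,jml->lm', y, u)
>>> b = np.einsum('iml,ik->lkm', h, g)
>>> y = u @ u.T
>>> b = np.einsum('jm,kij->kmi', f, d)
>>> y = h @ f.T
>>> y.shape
(3, 29, 5)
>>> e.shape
(3, 5)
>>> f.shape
(5, 23)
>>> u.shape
(23, 29)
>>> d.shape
(3, 29, 5)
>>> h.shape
(3, 29, 23)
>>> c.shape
(3, 7)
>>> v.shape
(3, 31)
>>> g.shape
(3, 3)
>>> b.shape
(3, 23, 29)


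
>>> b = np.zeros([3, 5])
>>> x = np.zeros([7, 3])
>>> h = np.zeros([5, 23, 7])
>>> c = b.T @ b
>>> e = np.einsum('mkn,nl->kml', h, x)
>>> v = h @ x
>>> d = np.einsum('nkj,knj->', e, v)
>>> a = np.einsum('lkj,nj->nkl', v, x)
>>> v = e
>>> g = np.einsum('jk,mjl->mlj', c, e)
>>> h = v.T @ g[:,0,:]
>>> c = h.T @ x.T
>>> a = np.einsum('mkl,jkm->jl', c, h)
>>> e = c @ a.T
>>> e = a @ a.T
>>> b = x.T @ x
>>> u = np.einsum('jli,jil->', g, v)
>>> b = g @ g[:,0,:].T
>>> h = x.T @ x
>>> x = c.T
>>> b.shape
(23, 3, 23)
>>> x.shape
(7, 5, 5)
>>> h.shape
(3, 3)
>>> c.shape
(5, 5, 7)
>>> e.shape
(3, 3)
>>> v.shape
(23, 5, 3)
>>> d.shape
()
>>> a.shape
(3, 7)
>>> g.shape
(23, 3, 5)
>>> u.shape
()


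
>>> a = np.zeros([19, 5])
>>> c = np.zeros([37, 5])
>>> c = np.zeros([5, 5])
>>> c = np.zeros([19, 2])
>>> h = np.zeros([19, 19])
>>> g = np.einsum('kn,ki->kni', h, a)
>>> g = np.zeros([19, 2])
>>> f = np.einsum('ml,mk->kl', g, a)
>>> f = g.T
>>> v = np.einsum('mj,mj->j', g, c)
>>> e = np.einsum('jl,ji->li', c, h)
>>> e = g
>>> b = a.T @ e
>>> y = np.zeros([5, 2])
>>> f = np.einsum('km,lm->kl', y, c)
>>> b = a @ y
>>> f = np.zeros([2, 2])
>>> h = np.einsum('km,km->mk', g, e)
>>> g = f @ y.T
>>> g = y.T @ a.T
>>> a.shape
(19, 5)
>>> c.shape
(19, 2)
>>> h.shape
(2, 19)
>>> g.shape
(2, 19)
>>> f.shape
(2, 2)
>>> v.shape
(2,)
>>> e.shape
(19, 2)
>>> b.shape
(19, 2)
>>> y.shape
(5, 2)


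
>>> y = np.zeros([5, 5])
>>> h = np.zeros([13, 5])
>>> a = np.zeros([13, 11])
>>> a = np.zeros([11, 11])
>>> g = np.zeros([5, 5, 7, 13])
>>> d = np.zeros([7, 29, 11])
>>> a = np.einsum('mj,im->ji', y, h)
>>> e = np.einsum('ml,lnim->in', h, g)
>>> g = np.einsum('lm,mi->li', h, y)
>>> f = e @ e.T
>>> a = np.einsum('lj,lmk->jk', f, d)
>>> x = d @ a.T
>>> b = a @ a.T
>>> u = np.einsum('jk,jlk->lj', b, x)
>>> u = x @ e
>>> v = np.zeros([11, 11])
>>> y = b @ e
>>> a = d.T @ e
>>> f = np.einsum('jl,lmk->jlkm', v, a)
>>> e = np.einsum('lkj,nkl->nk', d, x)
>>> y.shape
(7, 5)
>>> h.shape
(13, 5)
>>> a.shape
(11, 29, 5)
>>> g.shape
(13, 5)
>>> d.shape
(7, 29, 11)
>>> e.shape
(7, 29)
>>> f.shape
(11, 11, 5, 29)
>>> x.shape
(7, 29, 7)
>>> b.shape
(7, 7)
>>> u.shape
(7, 29, 5)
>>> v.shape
(11, 11)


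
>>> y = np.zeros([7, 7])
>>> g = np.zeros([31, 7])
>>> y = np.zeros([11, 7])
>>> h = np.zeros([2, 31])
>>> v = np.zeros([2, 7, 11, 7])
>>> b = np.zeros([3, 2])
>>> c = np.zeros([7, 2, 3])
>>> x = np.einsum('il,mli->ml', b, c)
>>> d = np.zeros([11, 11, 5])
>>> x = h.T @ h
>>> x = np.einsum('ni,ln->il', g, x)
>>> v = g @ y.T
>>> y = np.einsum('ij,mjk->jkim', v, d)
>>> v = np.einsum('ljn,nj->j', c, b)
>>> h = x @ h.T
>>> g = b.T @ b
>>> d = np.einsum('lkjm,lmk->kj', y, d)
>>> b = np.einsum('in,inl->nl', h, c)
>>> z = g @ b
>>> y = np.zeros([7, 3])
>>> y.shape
(7, 3)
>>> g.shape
(2, 2)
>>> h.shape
(7, 2)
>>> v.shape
(2,)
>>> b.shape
(2, 3)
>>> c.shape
(7, 2, 3)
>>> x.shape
(7, 31)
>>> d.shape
(5, 31)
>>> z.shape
(2, 3)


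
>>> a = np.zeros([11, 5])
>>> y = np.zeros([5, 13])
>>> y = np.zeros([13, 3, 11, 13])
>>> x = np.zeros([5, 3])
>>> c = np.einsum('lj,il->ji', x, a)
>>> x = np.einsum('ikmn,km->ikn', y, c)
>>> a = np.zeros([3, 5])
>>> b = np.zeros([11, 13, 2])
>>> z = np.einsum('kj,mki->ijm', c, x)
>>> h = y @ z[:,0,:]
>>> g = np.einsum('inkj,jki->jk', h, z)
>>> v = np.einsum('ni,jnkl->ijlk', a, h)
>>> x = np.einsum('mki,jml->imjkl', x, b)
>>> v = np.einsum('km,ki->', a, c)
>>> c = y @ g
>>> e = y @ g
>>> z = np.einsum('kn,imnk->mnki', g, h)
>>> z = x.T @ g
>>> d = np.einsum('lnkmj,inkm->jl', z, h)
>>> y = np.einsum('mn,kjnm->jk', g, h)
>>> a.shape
(3, 5)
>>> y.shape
(3, 13)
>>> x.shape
(13, 13, 11, 3, 2)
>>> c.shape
(13, 3, 11, 11)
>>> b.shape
(11, 13, 2)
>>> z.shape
(2, 3, 11, 13, 11)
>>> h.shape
(13, 3, 11, 13)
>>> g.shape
(13, 11)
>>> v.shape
()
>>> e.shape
(13, 3, 11, 11)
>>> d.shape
(11, 2)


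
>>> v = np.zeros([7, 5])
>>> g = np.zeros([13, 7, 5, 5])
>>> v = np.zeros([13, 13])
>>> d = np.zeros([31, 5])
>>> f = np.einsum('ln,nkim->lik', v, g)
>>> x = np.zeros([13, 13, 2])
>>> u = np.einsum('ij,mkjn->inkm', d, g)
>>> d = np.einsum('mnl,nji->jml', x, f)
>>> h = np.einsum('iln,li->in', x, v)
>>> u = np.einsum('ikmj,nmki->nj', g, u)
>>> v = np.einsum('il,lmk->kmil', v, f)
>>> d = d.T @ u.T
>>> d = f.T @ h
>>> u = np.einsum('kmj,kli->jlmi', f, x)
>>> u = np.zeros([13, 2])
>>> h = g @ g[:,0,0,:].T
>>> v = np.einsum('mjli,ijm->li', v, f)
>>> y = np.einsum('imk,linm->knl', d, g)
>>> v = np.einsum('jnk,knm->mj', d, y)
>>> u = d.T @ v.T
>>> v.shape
(13, 7)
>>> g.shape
(13, 7, 5, 5)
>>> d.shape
(7, 5, 2)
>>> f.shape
(13, 5, 7)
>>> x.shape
(13, 13, 2)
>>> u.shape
(2, 5, 13)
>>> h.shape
(13, 7, 5, 13)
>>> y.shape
(2, 5, 13)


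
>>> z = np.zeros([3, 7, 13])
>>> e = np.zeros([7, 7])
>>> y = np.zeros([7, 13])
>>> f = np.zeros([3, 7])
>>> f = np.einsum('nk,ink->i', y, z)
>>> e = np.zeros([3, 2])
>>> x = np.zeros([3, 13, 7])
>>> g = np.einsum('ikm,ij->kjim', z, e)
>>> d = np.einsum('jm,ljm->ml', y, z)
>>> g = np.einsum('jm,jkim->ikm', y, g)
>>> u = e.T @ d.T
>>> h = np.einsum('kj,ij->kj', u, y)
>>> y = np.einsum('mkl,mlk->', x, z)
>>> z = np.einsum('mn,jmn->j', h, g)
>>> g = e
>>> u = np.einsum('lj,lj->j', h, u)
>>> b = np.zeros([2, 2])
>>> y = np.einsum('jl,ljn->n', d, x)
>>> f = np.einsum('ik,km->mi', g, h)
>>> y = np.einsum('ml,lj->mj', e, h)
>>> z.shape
(3,)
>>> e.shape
(3, 2)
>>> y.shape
(3, 13)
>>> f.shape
(13, 3)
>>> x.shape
(3, 13, 7)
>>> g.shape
(3, 2)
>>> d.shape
(13, 3)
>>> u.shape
(13,)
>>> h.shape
(2, 13)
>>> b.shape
(2, 2)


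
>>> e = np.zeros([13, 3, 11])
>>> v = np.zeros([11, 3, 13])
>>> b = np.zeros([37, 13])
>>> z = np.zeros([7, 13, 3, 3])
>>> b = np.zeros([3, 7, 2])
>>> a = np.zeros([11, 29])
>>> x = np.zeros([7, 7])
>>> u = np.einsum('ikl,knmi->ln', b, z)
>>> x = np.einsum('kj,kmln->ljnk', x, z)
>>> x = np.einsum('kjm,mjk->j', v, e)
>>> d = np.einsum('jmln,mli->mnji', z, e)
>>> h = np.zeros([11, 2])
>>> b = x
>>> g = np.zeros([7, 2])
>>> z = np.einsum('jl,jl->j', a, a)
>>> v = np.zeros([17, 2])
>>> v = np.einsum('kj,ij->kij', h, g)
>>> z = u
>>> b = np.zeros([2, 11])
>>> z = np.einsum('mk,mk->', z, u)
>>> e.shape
(13, 3, 11)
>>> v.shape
(11, 7, 2)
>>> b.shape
(2, 11)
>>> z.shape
()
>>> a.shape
(11, 29)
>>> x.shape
(3,)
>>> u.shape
(2, 13)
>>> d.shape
(13, 3, 7, 11)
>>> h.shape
(11, 2)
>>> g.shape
(7, 2)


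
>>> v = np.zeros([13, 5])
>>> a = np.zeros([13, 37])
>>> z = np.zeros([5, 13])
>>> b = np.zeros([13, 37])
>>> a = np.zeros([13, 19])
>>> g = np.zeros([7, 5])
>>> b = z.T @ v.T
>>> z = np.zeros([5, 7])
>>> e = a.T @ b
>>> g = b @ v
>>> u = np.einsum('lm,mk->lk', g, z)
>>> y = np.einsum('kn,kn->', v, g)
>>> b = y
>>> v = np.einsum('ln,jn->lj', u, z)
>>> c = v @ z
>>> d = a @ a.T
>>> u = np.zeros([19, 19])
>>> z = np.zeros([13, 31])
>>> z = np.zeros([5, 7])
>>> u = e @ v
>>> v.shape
(13, 5)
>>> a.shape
(13, 19)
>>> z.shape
(5, 7)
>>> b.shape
()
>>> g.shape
(13, 5)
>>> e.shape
(19, 13)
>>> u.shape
(19, 5)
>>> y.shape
()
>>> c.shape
(13, 7)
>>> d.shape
(13, 13)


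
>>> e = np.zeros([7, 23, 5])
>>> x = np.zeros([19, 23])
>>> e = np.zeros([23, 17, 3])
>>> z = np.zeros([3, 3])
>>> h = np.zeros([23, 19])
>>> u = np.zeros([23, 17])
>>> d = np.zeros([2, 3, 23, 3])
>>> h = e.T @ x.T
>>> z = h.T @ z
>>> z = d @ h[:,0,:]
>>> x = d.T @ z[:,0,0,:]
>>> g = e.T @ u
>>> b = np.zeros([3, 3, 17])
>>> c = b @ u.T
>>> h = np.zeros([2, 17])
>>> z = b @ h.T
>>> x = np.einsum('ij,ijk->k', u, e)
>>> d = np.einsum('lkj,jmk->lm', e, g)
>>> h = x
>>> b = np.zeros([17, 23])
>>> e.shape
(23, 17, 3)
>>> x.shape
(3,)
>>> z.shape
(3, 3, 2)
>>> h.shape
(3,)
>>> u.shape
(23, 17)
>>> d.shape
(23, 17)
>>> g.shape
(3, 17, 17)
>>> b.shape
(17, 23)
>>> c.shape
(3, 3, 23)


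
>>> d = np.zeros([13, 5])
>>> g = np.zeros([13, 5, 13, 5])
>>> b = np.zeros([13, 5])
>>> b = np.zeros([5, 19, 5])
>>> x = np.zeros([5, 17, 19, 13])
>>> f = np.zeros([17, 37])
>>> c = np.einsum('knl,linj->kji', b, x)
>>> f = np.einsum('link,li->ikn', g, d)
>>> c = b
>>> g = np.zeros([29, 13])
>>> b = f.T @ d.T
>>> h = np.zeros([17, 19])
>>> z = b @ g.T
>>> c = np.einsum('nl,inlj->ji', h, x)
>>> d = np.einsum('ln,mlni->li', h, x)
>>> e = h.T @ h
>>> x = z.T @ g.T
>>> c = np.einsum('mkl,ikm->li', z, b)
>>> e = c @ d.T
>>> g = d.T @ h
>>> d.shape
(17, 13)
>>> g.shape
(13, 19)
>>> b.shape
(13, 5, 13)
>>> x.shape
(29, 5, 29)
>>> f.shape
(5, 5, 13)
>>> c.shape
(29, 13)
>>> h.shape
(17, 19)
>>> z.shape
(13, 5, 29)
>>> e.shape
(29, 17)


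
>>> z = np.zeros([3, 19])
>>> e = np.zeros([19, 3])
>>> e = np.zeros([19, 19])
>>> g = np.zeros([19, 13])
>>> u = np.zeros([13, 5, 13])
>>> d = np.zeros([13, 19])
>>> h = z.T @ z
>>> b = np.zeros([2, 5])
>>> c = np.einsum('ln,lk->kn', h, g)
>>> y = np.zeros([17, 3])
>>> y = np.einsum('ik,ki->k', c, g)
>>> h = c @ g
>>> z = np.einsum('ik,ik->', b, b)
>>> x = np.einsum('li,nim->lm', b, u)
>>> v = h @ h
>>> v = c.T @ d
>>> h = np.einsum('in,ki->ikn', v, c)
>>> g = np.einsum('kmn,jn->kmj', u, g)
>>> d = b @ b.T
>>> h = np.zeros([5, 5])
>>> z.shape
()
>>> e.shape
(19, 19)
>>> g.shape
(13, 5, 19)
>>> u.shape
(13, 5, 13)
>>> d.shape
(2, 2)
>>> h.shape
(5, 5)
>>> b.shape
(2, 5)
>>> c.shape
(13, 19)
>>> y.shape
(19,)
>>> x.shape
(2, 13)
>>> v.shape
(19, 19)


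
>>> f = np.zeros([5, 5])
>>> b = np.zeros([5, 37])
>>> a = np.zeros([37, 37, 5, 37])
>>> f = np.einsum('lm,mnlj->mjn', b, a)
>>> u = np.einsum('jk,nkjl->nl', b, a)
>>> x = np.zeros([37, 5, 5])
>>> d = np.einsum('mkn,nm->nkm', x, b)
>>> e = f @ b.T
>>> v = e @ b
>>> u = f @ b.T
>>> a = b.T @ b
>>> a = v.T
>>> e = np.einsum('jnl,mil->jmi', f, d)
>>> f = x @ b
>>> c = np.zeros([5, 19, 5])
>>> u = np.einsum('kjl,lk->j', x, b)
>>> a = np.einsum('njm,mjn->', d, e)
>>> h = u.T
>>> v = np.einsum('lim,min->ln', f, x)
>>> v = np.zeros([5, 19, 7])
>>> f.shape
(37, 5, 37)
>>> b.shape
(5, 37)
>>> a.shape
()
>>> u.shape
(5,)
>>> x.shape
(37, 5, 5)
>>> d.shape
(5, 5, 37)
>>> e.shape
(37, 5, 5)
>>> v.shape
(5, 19, 7)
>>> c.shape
(5, 19, 5)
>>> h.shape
(5,)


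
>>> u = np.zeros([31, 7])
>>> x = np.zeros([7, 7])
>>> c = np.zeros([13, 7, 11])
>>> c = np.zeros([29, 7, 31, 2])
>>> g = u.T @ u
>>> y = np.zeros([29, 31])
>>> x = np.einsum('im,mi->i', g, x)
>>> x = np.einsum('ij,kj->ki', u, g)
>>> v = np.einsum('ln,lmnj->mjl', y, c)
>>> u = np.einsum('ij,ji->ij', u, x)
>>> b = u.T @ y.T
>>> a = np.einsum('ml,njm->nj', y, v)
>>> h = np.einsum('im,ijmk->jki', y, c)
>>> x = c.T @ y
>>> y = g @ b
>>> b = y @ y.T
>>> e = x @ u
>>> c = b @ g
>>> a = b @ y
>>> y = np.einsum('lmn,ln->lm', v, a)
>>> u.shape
(31, 7)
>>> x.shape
(2, 31, 7, 31)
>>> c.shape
(7, 7)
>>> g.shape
(7, 7)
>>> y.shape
(7, 2)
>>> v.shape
(7, 2, 29)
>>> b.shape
(7, 7)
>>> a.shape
(7, 29)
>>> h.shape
(7, 2, 29)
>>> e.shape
(2, 31, 7, 7)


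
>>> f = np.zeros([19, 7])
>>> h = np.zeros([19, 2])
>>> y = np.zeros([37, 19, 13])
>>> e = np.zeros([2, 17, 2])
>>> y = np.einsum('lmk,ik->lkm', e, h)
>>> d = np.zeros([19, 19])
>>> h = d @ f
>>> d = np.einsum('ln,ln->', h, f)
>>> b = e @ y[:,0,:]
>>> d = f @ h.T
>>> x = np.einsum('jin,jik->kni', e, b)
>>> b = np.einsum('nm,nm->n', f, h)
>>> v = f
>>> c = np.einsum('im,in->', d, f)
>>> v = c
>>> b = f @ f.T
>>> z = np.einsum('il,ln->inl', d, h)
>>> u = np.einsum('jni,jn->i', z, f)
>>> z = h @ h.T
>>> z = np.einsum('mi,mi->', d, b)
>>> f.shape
(19, 7)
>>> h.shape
(19, 7)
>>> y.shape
(2, 2, 17)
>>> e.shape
(2, 17, 2)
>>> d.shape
(19, 19)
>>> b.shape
(19, 19)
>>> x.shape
(17, 2, 17)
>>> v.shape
()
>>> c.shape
()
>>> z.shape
()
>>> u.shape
(19,)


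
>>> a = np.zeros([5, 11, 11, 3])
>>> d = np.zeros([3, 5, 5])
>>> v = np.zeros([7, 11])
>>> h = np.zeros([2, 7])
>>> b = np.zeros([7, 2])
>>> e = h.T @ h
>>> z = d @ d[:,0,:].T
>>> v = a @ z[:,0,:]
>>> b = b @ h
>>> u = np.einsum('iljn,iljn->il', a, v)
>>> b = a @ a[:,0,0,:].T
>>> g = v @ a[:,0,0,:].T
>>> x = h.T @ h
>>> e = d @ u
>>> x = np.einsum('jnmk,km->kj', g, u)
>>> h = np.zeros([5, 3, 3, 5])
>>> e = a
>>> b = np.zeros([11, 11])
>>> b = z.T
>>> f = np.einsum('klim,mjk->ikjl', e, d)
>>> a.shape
(5, 11, 11, 3)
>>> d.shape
(3, 5, 5)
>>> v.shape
(5, 11, 11, 3)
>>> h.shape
(5, 3, 3, 5)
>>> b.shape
(3, 5, 3)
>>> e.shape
(5, 11, 11, 3)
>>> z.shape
(3, 5, 3)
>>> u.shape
(5, 11)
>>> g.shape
(5, 11, 11, 5)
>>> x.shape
(5, 5)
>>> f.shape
(11, 5, 5, 11)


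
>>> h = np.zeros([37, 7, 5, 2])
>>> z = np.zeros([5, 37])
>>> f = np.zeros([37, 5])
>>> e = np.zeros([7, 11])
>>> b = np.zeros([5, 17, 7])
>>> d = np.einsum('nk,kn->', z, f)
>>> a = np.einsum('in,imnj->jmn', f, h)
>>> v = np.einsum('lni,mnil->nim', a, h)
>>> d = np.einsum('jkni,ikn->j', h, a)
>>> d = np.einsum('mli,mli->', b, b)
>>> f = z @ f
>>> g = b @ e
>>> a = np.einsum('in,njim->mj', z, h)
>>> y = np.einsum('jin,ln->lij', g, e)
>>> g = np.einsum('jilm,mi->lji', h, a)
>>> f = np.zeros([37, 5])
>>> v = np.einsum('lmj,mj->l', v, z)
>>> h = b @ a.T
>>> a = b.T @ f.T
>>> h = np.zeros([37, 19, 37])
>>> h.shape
(37, 19, 37)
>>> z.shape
(5, 37)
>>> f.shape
(37, 5)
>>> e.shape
(7, 11)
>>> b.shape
(5, 17, 7)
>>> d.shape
()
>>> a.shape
(7, 17, 37)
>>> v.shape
(7,)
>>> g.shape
(5, 37, 7)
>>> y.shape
(7, 17, 5)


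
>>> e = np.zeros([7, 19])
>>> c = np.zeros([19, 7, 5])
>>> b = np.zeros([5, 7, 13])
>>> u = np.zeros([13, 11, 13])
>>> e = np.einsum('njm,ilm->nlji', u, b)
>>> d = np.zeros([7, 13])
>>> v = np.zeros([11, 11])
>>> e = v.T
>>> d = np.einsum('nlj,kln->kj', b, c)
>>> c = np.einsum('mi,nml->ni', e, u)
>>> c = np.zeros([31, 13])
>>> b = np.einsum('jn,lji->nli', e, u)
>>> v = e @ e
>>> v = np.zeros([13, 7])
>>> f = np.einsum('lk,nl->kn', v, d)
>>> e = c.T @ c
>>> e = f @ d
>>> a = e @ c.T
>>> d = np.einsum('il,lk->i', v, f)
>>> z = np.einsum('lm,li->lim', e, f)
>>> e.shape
(7, 13)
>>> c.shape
(31, 13)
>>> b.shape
(11, 13, 13)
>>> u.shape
(13, 11, 13)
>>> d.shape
(13,)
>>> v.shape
(13, 7)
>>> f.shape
(7, 19)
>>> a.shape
(7, 31)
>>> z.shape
(7, 19, 13)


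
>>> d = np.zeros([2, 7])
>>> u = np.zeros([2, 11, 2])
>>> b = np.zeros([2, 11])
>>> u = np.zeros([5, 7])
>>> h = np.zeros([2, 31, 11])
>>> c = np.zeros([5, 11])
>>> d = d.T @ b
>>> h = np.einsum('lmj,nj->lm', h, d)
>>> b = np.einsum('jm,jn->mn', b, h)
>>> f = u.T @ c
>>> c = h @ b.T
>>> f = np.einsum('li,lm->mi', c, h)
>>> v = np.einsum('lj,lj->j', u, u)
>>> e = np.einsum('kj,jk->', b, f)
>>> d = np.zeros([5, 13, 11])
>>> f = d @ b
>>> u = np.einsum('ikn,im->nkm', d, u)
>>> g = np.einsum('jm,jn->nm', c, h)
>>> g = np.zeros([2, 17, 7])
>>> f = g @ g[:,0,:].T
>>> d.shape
(5, 13, 11)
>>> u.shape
(11, 13, 7)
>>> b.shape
(11, 31)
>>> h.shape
(2, 31)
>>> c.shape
(2, 11)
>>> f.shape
(2, 17, 2)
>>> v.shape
(7,)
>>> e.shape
()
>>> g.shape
(2, 17, 7)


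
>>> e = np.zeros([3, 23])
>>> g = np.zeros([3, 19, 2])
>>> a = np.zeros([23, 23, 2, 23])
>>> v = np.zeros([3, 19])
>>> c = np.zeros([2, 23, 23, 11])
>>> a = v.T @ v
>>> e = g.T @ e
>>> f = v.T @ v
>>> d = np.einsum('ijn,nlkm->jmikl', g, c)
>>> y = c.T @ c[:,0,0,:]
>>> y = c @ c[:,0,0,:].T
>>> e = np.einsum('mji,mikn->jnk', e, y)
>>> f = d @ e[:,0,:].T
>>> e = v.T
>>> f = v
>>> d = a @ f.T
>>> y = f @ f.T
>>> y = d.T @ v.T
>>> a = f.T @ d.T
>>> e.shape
(19, 3)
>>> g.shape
(3, 19, 2)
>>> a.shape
(19, 19)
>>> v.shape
(3, 19)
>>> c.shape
(2, 23, 23, 11)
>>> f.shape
(3, 19)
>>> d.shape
(19, 3)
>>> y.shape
(3, 3)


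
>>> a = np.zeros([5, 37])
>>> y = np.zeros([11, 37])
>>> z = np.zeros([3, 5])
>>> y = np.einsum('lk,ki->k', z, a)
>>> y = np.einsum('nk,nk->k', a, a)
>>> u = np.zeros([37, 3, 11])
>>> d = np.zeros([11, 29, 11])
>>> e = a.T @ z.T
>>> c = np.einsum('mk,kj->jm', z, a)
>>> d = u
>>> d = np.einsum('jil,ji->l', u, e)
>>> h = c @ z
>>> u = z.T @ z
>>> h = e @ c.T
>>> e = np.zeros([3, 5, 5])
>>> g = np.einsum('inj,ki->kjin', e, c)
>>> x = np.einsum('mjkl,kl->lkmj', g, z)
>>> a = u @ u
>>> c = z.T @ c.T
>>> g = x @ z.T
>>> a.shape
(5, 5)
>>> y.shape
(37,)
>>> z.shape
(3, 5)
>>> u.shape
(5, 5)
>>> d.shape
(11,)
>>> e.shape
(3, 5, 5)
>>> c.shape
(5, 37)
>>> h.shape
(37, 37)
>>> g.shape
(5, 3, 37, 3)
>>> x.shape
(5, 3, 37, 5)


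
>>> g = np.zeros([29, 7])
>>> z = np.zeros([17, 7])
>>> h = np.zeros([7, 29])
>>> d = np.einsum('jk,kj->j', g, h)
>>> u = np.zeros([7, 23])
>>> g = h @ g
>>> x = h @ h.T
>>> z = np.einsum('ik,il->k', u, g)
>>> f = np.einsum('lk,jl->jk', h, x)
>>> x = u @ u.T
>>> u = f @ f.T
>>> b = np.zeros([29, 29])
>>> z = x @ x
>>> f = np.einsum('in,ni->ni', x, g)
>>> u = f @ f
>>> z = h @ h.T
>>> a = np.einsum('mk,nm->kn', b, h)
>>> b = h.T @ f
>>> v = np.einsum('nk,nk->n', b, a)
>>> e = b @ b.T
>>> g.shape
(7, 7)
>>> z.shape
(7, 7)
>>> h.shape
(7, 29)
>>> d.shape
(29,)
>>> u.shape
(7, 7)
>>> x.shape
(7, 7)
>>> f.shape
(7, 7)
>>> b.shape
(29, 7)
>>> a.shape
(29, 7)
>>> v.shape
(29,)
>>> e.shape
(29, 29)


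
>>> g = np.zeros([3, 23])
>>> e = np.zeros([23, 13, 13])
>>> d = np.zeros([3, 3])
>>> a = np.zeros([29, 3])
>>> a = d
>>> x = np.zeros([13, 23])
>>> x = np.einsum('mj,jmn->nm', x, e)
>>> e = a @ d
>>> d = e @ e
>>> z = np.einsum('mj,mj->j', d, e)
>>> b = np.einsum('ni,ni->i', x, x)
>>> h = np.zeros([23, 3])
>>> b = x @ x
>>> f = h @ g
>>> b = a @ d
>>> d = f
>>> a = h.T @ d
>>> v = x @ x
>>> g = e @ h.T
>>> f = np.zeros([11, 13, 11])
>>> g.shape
(3, 23)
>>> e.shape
(3, 3)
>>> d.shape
(23, 23)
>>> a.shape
(3, 23)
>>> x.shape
(13, 13)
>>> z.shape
(3,)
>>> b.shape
(3, 3)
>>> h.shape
(23, 3)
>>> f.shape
(11, 13, 11)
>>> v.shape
(13, 13)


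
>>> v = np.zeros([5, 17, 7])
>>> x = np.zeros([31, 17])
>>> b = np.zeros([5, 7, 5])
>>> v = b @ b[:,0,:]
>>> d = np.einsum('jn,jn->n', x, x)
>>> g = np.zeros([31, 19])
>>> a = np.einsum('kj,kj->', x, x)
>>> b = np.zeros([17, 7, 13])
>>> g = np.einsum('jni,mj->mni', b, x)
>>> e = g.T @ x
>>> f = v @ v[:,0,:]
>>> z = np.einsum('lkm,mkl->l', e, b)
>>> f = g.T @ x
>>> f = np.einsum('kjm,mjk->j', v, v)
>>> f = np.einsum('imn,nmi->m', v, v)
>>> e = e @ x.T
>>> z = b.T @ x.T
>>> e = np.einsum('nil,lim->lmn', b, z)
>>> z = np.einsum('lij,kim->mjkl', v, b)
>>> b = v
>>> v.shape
(5, 7, 5)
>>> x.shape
(31, 17)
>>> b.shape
(5, 7, 5)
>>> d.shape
(17,)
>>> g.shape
(31, 7, 13)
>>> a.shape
()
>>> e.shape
(13, 31, 17)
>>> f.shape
(7,)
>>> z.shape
(13, 5, 17, 5)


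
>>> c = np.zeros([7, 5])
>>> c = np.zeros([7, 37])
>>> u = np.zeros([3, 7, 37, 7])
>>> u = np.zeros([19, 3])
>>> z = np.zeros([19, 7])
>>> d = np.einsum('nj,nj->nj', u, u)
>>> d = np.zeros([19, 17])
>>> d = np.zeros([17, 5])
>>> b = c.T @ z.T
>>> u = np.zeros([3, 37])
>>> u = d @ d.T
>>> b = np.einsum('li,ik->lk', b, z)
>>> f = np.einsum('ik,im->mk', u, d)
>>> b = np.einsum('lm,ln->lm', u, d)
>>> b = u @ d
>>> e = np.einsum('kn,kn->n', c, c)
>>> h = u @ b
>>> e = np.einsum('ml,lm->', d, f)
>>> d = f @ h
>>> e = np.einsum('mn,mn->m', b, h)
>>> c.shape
(7, 37)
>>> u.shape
(17, 17)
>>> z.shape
(19, 7)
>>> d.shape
(5, 5)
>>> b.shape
(17, 5)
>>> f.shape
(5, 17)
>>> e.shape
(17,)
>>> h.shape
(17, 5)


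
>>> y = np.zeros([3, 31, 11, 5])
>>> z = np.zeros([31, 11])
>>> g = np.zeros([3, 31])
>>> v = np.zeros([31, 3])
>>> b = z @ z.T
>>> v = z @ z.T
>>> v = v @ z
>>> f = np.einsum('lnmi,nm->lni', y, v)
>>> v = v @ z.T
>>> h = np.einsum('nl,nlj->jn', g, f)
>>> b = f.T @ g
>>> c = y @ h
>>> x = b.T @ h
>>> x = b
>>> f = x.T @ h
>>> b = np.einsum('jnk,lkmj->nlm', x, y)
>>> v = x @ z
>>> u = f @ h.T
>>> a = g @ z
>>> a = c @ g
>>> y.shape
(3, 31, 11, 5)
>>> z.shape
(31, 11)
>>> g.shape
(3, 31)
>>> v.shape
(5, 31, 11)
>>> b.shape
(31, 3, 11)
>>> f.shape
(31, 31, 3)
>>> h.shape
(5, 3)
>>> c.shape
(3, 31, 11, 3)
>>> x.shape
(5, 31, 31)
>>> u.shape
(31, 31, 5)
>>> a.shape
(3, 31, 11, 31)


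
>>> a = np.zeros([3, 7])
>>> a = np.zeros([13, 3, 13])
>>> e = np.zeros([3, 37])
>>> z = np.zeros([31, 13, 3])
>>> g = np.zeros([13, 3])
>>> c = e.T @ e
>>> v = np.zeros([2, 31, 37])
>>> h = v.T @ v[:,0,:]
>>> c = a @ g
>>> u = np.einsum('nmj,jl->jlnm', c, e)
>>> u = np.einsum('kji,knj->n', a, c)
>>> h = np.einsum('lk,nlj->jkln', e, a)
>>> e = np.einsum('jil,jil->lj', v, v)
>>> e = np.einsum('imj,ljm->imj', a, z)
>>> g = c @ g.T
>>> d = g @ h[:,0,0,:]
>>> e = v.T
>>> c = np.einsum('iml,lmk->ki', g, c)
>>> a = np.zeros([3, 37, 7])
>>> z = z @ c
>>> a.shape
(3, 37, 7)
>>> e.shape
(37, 31, 2)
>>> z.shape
(31, 13, 13)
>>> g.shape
(13, 3, 13)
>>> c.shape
(3, 13)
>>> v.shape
(2, 31, 37)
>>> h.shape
(13, 37, 3, 13)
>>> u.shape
(3,)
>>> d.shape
(13, 3, 13)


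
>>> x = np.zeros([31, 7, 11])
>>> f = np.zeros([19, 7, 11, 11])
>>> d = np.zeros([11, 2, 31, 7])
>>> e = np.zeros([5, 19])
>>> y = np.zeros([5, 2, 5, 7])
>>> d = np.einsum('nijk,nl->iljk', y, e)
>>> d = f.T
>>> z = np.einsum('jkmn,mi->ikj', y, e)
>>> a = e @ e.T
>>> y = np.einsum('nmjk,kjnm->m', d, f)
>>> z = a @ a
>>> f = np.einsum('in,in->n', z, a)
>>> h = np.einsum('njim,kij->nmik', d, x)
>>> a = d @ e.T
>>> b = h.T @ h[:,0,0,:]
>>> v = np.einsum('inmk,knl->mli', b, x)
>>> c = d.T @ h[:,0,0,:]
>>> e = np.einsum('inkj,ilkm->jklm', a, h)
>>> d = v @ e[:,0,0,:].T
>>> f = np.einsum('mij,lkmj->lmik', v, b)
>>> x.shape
(31, 7, 11)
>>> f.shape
(31, 19, 11, 7)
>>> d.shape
(19, 11, 5)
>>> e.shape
(5, 7, 19, 31)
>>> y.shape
(11,)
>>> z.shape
(5, 5)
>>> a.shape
(11, 11, 7, 5)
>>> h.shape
(11, 19, 7, 31)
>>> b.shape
(31, 7, 19, 31)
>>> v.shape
(19, 11, 31)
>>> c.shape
(19, 7, 11, 31)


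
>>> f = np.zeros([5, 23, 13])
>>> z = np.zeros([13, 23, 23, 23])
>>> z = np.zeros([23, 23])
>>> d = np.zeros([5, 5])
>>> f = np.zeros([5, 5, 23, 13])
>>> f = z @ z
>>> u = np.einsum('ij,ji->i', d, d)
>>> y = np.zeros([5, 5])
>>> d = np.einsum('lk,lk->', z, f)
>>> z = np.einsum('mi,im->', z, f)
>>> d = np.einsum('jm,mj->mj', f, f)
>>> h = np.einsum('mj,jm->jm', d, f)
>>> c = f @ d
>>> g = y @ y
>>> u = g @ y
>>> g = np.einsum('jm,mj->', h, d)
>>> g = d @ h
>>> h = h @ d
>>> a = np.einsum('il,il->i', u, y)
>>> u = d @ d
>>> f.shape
(23, 23)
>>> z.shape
()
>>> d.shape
(23, 23)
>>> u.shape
(23, 23)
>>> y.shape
(5, 5)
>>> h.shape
(23, 23)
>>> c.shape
(23, 23)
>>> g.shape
(23, 23)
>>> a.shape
(5,)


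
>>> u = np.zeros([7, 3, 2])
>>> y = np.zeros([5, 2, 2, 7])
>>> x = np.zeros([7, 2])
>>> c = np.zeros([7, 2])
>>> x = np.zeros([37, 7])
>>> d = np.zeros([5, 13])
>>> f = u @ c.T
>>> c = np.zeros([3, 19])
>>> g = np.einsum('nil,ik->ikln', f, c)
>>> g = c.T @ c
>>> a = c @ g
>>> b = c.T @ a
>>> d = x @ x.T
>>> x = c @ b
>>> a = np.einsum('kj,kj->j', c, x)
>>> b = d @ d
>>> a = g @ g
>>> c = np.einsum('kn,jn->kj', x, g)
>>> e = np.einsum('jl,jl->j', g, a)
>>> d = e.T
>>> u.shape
(7, 3, 2)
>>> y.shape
(5, 2, 2, 7)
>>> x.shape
(3, 19)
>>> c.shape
(3, 19)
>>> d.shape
(19,)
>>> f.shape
(7, 3, 7)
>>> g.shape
(19, 19)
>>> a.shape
(19, 19)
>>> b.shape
(37, 37)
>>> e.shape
(19,)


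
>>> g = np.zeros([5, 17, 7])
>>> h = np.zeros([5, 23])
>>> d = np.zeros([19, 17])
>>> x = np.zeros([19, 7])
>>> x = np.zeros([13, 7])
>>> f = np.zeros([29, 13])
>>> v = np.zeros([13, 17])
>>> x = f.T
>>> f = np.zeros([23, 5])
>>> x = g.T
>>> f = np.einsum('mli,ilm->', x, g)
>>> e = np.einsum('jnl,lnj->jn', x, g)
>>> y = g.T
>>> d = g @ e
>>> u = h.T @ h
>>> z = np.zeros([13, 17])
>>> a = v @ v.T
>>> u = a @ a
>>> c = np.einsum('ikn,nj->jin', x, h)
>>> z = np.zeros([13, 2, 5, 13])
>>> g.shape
(5, 17, 7)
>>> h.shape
(5, 23)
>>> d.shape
(5, 17, 17)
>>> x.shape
(7, 17, 5)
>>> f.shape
()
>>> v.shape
(13, 17)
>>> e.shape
(7, 17)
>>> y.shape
(7, 17, 5)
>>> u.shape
(13, 13)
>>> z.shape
(13, 2, 5, 13)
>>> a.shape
(13, 13)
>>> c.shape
(23, 7, 5)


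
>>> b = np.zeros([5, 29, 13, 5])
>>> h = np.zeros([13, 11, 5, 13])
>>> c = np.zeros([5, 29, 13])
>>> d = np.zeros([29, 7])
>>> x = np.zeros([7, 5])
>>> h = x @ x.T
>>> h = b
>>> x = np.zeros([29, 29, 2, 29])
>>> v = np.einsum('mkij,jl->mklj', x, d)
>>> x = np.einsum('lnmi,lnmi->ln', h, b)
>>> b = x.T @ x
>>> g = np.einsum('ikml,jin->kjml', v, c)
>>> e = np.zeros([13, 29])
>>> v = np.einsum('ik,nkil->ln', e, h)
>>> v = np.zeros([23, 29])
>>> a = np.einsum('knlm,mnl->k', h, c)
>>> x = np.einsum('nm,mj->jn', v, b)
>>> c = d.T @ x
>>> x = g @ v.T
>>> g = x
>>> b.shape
(29, 29)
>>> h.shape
(5, 29, 13, 5)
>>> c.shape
(7, 23)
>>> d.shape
(29, 7)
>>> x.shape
(29, 5, 7, 23)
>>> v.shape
(23, 29)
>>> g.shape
(29, 5, 7, 23)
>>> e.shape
(13, 29)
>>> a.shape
(5,)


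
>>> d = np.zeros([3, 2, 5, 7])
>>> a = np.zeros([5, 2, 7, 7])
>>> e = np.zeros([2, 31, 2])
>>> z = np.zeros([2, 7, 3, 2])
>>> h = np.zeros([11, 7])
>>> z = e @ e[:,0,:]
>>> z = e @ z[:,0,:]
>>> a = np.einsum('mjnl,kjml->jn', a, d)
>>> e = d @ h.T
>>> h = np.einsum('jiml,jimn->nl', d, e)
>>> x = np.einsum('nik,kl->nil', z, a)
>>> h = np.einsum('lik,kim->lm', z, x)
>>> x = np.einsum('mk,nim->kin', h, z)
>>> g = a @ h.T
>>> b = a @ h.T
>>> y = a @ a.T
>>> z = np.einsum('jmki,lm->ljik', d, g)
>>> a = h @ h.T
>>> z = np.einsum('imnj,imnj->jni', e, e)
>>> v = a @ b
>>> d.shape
(3, 2, 5, 7)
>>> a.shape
(2, 2)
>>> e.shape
(3, 2, 5, 11)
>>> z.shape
(11, 5, 3)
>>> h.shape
(2, 7)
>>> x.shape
(7, 31, 2)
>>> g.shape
(2, 2)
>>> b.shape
(2, 2)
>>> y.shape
(2, 2)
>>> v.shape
(2, 2)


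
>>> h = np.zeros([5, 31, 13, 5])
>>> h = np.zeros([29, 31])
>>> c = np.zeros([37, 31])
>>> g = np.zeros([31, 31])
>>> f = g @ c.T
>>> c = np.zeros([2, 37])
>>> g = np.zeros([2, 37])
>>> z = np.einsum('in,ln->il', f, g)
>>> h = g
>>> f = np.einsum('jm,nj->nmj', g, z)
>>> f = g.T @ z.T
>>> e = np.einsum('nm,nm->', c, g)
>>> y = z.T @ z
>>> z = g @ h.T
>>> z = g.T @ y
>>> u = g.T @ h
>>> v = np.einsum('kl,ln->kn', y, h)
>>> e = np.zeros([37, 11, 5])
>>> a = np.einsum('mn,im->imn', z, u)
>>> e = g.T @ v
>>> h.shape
(2, 37)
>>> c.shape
(2, 37)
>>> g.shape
(2, 37)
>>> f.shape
(37, 31)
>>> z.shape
(37, 2)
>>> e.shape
(37, 37)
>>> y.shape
(2, 2)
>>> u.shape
(37, 37)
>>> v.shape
(2, 37)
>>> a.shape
(37, 37, 2)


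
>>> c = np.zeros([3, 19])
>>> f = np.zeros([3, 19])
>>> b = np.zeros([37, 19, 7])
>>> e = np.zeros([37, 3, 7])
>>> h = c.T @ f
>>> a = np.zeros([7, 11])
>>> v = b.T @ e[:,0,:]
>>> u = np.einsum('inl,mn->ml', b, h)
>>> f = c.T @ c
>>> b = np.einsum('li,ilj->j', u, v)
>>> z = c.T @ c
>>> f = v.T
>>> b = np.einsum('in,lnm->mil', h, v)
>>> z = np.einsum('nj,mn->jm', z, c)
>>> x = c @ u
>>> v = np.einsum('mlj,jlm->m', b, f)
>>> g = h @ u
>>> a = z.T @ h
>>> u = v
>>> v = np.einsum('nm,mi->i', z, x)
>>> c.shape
(3, 19)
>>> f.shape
(7, 19, 7)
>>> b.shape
(7, 19, 7)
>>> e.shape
(37, 3, 7)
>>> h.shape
(19, 19)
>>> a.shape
(3, 19)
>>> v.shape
(7,)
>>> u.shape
(7,)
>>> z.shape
(19, 3)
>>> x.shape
(3, 7)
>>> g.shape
(19, 7)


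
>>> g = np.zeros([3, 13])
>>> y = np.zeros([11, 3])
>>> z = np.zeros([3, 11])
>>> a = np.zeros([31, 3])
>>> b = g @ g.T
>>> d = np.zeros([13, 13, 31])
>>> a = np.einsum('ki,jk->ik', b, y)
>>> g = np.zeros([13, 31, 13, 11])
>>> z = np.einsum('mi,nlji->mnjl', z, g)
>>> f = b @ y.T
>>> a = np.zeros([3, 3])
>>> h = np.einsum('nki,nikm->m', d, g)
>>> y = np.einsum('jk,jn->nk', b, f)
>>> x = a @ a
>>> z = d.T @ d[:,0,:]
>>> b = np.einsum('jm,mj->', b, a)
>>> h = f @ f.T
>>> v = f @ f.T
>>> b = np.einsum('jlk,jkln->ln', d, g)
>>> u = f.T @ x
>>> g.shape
(13, 31, 13, 11)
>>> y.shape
(11, 3)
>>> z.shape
(31, 13, 31)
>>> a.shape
(3, 3)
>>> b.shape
(13, 11)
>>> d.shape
(13, 13, 31)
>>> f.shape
(3, 11)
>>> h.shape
(3, 3)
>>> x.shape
(3, 3)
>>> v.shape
(3, 3)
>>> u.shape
(11, 3)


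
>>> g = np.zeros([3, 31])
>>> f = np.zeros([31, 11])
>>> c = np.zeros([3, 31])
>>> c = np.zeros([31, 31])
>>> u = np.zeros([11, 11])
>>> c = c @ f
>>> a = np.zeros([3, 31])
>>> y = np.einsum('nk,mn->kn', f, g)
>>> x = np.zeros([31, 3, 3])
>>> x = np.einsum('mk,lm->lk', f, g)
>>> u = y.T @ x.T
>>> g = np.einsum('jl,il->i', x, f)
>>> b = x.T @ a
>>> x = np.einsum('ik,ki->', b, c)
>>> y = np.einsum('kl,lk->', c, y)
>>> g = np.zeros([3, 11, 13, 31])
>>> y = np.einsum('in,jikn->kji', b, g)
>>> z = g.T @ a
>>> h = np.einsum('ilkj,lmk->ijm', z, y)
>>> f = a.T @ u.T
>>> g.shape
(3, 11, 13, 31)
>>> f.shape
(31, 31)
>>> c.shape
(31, 11)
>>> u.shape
(31, 3)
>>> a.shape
(3, 31)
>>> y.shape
(13, 3, 11)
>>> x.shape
()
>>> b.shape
(11, 31)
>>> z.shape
(31, 13, 11, 31)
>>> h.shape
(31, 31, 3)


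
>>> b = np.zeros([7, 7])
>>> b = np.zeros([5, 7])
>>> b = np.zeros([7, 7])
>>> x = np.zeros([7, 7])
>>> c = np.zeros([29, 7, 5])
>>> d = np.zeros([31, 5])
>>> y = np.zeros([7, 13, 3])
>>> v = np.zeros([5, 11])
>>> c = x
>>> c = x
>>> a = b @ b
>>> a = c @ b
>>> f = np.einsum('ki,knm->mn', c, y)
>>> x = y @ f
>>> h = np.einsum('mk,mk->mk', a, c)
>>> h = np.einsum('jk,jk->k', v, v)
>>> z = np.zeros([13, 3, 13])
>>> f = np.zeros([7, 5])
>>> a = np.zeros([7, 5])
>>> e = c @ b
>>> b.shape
(7, 7)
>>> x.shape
(7, 13, 13)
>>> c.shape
(7, 7)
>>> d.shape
(31, 5)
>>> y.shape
(7, 13, 3)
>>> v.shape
(5, 11)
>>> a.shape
(7, 5)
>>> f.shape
(7, 5)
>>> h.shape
(11,)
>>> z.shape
(13, 3, 13)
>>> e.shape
(7, 7)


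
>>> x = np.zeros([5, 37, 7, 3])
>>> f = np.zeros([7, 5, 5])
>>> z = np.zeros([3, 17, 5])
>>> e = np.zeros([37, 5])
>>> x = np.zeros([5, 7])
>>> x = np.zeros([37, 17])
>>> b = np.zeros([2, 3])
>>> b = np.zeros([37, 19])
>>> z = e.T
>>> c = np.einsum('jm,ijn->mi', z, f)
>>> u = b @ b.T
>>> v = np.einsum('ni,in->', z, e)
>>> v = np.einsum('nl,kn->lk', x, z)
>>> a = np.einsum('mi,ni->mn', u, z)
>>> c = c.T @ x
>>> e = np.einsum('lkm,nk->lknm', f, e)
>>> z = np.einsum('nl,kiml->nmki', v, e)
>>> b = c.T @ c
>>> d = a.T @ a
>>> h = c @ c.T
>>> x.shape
(37, 17)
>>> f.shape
(7, 5, 5)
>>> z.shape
(17, 37, 7, 5)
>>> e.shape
(7, 5, 37, 5)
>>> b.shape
(17, 17)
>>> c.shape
(7, 17)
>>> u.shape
(37, 37)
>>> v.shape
(17, 5)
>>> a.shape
(37, 5)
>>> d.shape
(5, 5)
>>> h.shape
(7, 7)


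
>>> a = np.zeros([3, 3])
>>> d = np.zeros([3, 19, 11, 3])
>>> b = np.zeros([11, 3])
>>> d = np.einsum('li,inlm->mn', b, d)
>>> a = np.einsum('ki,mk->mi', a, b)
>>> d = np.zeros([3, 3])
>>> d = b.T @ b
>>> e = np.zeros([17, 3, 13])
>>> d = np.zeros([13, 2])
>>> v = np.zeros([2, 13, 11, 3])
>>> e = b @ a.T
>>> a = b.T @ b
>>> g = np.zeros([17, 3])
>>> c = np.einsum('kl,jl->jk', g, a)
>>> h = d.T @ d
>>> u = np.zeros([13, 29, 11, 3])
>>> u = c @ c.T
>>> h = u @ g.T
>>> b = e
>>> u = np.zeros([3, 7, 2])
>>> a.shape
(3, 3)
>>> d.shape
(13, 2)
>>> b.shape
(11, 11)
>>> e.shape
(11, 11)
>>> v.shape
(2, 13, 11, 3)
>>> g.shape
(17, 3)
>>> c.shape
(3, 17)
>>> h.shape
(3, 17)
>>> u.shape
(3, 7, 2)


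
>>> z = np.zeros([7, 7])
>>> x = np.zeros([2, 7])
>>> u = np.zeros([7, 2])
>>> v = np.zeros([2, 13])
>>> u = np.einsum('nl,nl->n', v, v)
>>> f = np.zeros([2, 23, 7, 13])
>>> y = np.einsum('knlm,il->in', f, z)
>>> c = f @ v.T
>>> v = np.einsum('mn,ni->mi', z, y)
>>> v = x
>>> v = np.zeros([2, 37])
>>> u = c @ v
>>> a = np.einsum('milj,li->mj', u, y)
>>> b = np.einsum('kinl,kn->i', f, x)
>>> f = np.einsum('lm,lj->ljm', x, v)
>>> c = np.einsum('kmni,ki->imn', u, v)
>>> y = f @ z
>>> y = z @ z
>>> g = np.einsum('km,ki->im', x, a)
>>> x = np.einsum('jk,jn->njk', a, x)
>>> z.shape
(7, 7)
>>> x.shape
(7, 2, 37)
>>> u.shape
(2, 23, 7, 37)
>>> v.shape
(2, 37)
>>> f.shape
(2, 37, 7)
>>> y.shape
(7, 7)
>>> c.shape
(37, 23, 7)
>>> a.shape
(2, 37)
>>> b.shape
(23,)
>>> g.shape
(37, 7)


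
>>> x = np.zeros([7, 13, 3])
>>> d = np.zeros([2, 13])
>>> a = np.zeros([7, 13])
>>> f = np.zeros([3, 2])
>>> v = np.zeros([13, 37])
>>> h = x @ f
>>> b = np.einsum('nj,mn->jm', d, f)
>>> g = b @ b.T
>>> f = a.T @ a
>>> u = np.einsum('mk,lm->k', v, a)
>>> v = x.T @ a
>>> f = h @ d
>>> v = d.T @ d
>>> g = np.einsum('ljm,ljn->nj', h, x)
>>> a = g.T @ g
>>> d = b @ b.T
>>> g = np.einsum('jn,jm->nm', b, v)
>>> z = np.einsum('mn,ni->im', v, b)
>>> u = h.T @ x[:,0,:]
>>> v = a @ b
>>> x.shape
(7, 13, 3)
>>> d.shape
(13, 13)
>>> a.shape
(13, 13)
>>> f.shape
(7, 13, 13)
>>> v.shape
(13, 3)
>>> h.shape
(7, 13, 2)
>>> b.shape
(13, 3)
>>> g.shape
(3, 13)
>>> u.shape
(2, 13, 3)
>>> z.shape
(3, 13)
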